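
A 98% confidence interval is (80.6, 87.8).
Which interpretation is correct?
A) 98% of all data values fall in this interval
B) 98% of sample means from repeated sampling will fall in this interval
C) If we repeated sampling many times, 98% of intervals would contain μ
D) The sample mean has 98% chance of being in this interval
C

A) Wrong — a CI is about the parameter μ, not individual data values.
B) Wrong — coverage applies to intervals containing μ, not to future x̄ values.
C) Correct — this is the frequentist long-run coverage interpretation.
D) Wrong — x̄ is observed and sits in the interval by construction.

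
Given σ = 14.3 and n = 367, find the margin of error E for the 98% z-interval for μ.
Margin of error = 1.74

Margin of error = z* · σ/√n
= 2.326 · 14.3/√367
= 2.326 · 14.3/19.1572
= 1.74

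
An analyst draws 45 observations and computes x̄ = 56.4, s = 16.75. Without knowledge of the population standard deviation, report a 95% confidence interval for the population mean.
(51.37, 61.43)

t-interval (σ unknown):
df = n - 1 = 44
t* = 2.015 for 95% confidence

Margin of error = t* · s/√n = 2.015 · 16.75/√45 = 5.03

CI: (51.37, 61.43)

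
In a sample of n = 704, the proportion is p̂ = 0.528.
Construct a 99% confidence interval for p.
(0.480, 0.576)

Proportion CI:
SE = √(p̂(1-p̂)/n) = √(0.528 · 0.472 / 704) = 0.01881

z* = 2.576
Margin = z* · SE = 2.576 · 0.01881 = 0.0485

CI: 0.528 ± 0.0485 = (0.480, 0.576)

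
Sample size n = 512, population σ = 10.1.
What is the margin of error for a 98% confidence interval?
Margin of error = 1.04

Margin of error = z* · σ/√n
= 2.326 · 10.1/√512
= 2.326 · 10.1/22.6274
= 1.04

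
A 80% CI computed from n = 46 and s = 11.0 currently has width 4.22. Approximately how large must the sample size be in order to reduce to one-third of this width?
n ≈ 414

CI width ∝ 1/√n
To reduce width by factor 3, need √n to grow by 3 → need 3² = 9 times as many samples.

Current: n = 46, width = 4.22
New: n = 414, width ≈ 1.39

Width reduced by factor of 4.22/1.39 = 3.04.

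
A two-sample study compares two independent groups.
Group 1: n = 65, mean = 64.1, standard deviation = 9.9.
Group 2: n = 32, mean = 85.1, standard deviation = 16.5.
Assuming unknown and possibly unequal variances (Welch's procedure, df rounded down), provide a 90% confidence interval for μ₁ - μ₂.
(-26.32, -15.68)

Difference: x̄₁ - x̄₂ = -21.00
SE = √(s₁²/n₁ + s₂²/n₂) = √(9.9²/65 + 16.5²/32) = 3.1648
df = 42.32 → 42 (Welch–Satterthwaite, rounded down)
t* = 1.682

CI: -21.00 ± 1.682 · 3.1648 = -21.00 ± 5.32 = (-26.32, -15.68)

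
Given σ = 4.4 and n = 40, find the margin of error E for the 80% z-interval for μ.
Margin of error = 0.89

Margin of error = z* · σ/√n
= 1.282 · 4.4/√40
= 1.282 · 4.4/6.3246
= 0.89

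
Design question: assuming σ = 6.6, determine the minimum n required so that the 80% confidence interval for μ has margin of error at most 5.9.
n ≥ 3

For margin E ≤ 5.9:
n ≥ (z* · σ / E)²
n ≥ (1.282 · 6.6 / 5.9)²
n ≥ 2.06

Minimum n = 3 (rounding up)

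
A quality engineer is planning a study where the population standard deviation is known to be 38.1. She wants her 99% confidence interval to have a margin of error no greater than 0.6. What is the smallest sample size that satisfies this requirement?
n ≥ 26758

For margin E ≤ 0.6:
n ≥ (z* · σ / E)²
n ≥ (2.576 · 38.1 / 0.6)²
n ≥ 26757.11

Minimum n = 26758 (rounding up)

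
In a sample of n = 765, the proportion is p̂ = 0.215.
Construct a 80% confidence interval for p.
(0.196, 0.234)

Proportion CI:
SE = √(p̂(1-p̂)/n) = √(0.215 · 0.785 / 765) = 0.01485

z* = 1.282
Margin = z* · SE = 1.282 · 0.01485 = 0.0190

CI: 0.215 ± 0.0190 = (0.196, 0.234)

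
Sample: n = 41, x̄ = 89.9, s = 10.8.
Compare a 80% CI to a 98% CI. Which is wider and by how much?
98% CI is wider by 3.77

df = 40
80% CI: t* = 1.303, (87.70, 92.10), width = 2 · t* · s/√n = 4.40
98% CI: t* = 2.423, (85.81, 93.99), width = 2 · t* · s/√n = 8.17

The 98% CI is wider by 8.17 - 4.40 = 3.77.
Higher confidence requires a wider interval.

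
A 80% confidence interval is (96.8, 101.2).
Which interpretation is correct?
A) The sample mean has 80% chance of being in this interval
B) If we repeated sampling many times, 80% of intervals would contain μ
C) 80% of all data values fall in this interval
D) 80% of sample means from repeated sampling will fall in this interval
B

A) Wrong — x̄ is observed and sits in the interval by construction.
B) Correct — this is the frequentist long-run coverage interpretation.
C) Wrong — a CI is about the parameter μ, not individual data values.
D) Wrong — coverage applies to intervals containing μ, not to future x̄ values.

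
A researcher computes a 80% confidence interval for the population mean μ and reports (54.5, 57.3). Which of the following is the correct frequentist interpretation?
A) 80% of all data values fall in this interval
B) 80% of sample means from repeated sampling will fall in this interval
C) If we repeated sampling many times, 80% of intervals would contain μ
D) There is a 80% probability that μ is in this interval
C

A) Wrong — a CI is about the parameter μ, not individual data values.
B) Wrong — coverage applies to intervals containing μ, not to future x̄ values.
C) Correct — this is the frequentist long-run coverage interpretation.
D) Wrong — μ is fixed; the randomness lives in the interval, not in μ.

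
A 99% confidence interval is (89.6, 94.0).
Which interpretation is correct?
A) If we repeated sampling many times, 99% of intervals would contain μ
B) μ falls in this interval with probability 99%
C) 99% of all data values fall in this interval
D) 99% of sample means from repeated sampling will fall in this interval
A

A) Correct — this is the frequentist long-run coverage interpretation.
B) Wrong — μ is fixed; the randomness lives in the interval, not in μ.
C) Wrong — a CI is about the parameter μ, not individual data values.
D) Wrong — coverage applies to intervals containing μ, not to future x̄ values.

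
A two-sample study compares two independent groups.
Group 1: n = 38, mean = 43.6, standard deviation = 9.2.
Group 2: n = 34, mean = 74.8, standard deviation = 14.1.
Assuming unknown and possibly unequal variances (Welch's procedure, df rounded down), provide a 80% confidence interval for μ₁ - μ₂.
(-34.89, -27.51)

Difference: x̄₁ - x̄₂ = -31.20
SE = √(s₁²/n₁ + s₂²/n₂) = √(9.2²/38 + 14.1²/34) = 2.8416
df = 55.72 → 55 (Welch–Satterthwaite, rounded down)
t* = 1.297

CI: -31.20 ± 1.297 · 2.8416 = -31.20 ± 3.69 = (-34.89, -27.51)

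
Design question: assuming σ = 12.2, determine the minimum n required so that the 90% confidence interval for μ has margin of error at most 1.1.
n ≥ 333

For margin E ≤ 1.1:
n ≥ (z* · σ / E)²
n ≥ (1.645 · 12.2 / 1.1)²
n ≥ 332.86

Minimum n = 333 (rounding up)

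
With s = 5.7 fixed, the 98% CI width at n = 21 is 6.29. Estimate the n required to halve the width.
n ≈ 84

CI width ∝ 1/√n
To reduce width by factor 2, need √n to grow by 2 → need 2² = 4 times as many samples.

Current: n = 21, width = 6.29
New: n = 84, width ≈ 2.95

Width reduced by factor of 6.29/2.95 = 2.13.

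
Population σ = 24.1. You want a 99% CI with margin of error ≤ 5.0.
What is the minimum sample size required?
n ≥ 155

For margin E ≤ 5.0:
n ≥ (z* · σ / E)²
n ≥ (2.576 · 24.1 / 5.0)²
n ≥ 154.17

Minimum n = 155 (rounding up)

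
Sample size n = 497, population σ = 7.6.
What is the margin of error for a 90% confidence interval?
Margin of error = 0.56

Margin of error = z* · σ/√n
= 1.645 · 7.6/√497
= 1.645 · 7.6/22.2935
= 0.56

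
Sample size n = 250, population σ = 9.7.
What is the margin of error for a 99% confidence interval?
Margin of error = 1.58

Margin of error = z* · σ/√n
= 2.576 · 9.7/√250
= 2.576 · 9.7/15.8114
= 1.58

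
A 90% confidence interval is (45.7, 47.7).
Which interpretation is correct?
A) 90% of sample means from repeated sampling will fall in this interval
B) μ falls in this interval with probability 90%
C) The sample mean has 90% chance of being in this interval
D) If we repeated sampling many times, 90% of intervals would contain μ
D

A) Wrong — coverage applies to intervals containing μ, not to future x̄ values.
B) Wrong — μ is fixed; the randomness lives in the interval, not in μ.
C) Wrong — x̄ is observed and sits in the interval by construction.
D) Correct — this is the frequentist long-run coverage interpretation.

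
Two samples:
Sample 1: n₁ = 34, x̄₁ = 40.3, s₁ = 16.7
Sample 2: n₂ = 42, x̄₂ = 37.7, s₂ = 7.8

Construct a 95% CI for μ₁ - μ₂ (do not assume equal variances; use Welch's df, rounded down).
(-3.66, 8.86)

Difference: x̄₁ - x̄₂ = 2.60
SE = √(s₁²/n₁ + s₂²/n₂) = √(16.7²/34 + 7.8²/42) = 3.1066
df = 44.57 → 44 (Welch–Satterthwaite, rounded down)
t* = 2.015

CI: 2.60 ± 2.015 · 3.1066 = 2.60 ± 6.26 = (-3.66, 8.86)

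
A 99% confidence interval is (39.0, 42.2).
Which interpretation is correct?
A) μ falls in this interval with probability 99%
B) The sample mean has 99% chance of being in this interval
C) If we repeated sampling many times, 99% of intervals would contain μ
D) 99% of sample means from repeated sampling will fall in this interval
C

A) Wrong — μ is fixed; the randomness lives in the interval, not in μ.
B) Wrong — x̄ is observed and sits in the interval by construction.
C) Correct — this is the frequentist long-run coverage interpretation.
D) Wrong — coverage applies to intervals containing μ, not to future x̄ values.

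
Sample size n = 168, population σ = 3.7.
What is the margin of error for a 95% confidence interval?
Margin of error = 0.56

Margin of error = z* · σ/√n
= 1.960 · 3.7/√168
= 1.960 · 3.7/12.9615
= 0.56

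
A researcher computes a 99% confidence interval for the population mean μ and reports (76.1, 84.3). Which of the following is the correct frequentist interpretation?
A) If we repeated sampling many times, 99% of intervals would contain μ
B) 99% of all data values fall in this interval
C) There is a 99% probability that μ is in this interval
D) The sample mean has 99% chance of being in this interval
A

A) Correct — this is the frequentist long-run coverage interpretation.
B) Wrong — a CI is about the parameter μ, not individual data values.
C) Wrong — μ is fixed; the randomness lives in the interval, not in μ.
D) Wrong — x̄ is observed and sits in the interval by construction.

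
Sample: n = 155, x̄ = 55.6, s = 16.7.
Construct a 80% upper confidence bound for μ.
μ ≤ 56.73

Upper bound (one-sided):
t* = 0.844 (one-sided for 80%)
Upper bound = x̄ + t* · s/√n = 55.6 + 0.844 · 16.7/√155 = 56.73

We are 80% confident that μ ≤ 56.73.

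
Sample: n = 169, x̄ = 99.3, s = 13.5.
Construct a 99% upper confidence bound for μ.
μ ≤ 101.74

Upper bound (one-sided):
t* = 2.349 (one-sided for 99%)
Upper bound = x̄ + t* · s/√n = 99.3 + 2.349 · 13.5/√169 = 101.74

We are 99% confident that μ ≤ 101.74.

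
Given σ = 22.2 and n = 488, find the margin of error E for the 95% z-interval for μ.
Margin of error = 1.97

Margin of error = z* · σ/√n
= 1.960 · 22.2/√488
= 1.960 · 22.2/22.0907
= 1.97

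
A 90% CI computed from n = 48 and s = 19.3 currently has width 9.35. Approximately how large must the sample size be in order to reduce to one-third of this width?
n ≈ 432

CI width ∝ 1/√n
To reduce width by factor 3, need √n to grow by 3 → need 3² = 9 times as many samples.

Current: n = 48, width = 9.35
New: n = 432, width ≈ 3.06

Width reduced by factor of 9.35/3.06 = 3.06.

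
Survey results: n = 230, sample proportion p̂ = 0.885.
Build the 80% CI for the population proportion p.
(0.858, 0.912)

Proportion CI:
SE = √(p̂(1-p̂)/n) = √(0.885 · 0.115 / 230) = 0.02104

z* = 1.282
Margin = z* · SE = 1.282 · 0.02104 = 0.0270

CI: 0.885 ± 0.0270 = (0.858, 0.912)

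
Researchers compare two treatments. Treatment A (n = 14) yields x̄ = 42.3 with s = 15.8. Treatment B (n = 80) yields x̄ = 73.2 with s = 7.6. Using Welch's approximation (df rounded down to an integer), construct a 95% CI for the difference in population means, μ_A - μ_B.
(-40.14, -21.66)

Difference: x̄₁ - x̄₂ = -30.90
SE = √(s₁²/n₁ + s₂²/n₂) = √(15.8²/14 + 7.6²/80) = 4.3074
df = 14.07 → 14 (Welch–Satterthwaite, rounded down)
t* = 2.145

CI: -30.90 ± 2.145 · 4.3074 = -30.90 ± 9.24 = (-40.14, -21.66)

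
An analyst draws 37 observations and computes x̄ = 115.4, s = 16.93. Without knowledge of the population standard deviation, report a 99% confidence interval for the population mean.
(107.83, 122.97)

t-interval (σ unknown):
df = n - 1 = 36
t* = 2.719 for 99% confidence

Margin of error = t* · s/√n = 2.719 · 16.93/√37 = 7.57

CI: (107.83, 122.97)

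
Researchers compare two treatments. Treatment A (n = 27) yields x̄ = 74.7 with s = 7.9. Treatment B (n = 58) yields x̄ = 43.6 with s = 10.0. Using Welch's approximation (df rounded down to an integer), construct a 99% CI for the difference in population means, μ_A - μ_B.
(25.76, 36.44)

Difference: x̄₁ - x̄₂ = 31.10
SE = √(s₁²/n₁ + s₂²/n₂) = √(7.9²/27 + 10.0²/58) = 2.0089
df = 63.21 → 63 (Welch–Satterthwaite, rounded down)
t* = 2.656

CI: 31.10 ± 2.656 · 2.0089 = 31.10 ± 5.34 = (25.76, 36.44)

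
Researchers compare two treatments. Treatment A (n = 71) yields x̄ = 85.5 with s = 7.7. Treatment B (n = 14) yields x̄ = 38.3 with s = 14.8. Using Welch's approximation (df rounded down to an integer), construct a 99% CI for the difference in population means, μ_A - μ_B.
(35.11, 59.29)

Difference: x̄₁ - x̄₂ = 47.20
SE = √(s₁²/n₁ + s₂²/n₂) = √(7.7²/71 + 14.8²/14) = 4.0597
df = 14.42 → 14 (Welch–Satterthwaite, rounded down)
t* = 2.977

CI: 47.20 ± 2.977 · 4.0597 = 47.20 ± 12.09 = (35.11, 59.29)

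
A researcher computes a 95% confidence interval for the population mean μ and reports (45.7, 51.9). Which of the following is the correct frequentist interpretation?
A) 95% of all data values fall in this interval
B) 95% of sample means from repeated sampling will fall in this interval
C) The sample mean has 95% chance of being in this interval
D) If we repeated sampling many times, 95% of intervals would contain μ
D

A) Wrong — a CI is about the parameter μ, not individual data values.
B) Wrong — coverage applies to intervals containing μ, not to future x̄ values.
C) Wrong — x̄ is observed and sits in the interval by construction.
D) Correct — this is the frequentist long-run coverage interpretation.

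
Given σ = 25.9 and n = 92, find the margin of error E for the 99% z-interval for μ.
Margin of error = 6.96

Margin of error = z* · σ/√n
= 2.576 · 25.9/√92
= 2.576 · 25.9/9.5917
= 6.96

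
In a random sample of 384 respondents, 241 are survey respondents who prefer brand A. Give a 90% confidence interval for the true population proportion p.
(0.587, 0.668)

Proportion CI:
p̂ = 241/384 = 0.62760
SE = √(p̂(1-p̂)/n) = √(0.62760 · 0.37240 / 384) = 0.02467

z* = 1.645
Margin = z* · SE = 1.645 · 0.02467 = 0.0406

CI: 0.62760 ± 0.0406 = (0.587, 0.668)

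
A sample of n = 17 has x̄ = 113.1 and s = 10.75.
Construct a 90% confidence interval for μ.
(108.55, 117.65)

t-interval (σ unknown):
df = n - 1 = 16
t* = 1.746 for 90% confidence

Margin of error = t* · s/√n = 1.746 · 10.75/√17 = 4.55

CI: (108.55, 117.65)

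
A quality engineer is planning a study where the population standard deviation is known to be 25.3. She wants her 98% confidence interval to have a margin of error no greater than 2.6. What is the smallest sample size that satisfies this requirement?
n ≥ 513

For margin E ≤ 2.6:
n ≥ (z* · σ / E)²
n ≥ (2.326 · 25.3 / 2.6)²
n ≥ 512.29

Minimum n = 513 (rounding up)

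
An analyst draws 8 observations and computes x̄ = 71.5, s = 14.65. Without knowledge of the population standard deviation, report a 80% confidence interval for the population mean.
(64.17, 78.83)

t-interval (σ unknown):
df = n - 1 = 7
t* = 1.415 for 80% confidence

Margin of error = t* · s/√n = 1.415 · 14.65/√8 = 7.33

CI: (64.17, 78.83)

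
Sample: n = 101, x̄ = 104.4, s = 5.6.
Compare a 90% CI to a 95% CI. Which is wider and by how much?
95% CI is wider by 0.36

df = 100
90% CI: t* = 1.660, (103.48, 105.32), width = 2 · t* · s/√n = 1.85
95% CI: t* = 1.984, (103.29, 105.51), width = 2 · t* · s/√n = 2.21

The 95% CI is wider by 2.21 - 1.85 = 0.36.
Higher confidence requires a wider interval.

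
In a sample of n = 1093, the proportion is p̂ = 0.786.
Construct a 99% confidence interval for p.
(0.754, 0.818)

Proportion CI:
SE = √(p̂(1-p̂)/n) = √(0.786 · 0.214 / 1093) = 0.01241

z* = 2.576
Margin = z* · SE = 2.576 · 0.01241 = 0.0320

CI: 0.786 ± 0.0320 = (0.754, 0.818)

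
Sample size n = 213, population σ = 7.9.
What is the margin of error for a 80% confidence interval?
Margin of error = 0.69

Margin of error = z* · σ/√n
= 1.282 · 7.9/√213
= 1.282 · 7.9/14.5945
= 0.69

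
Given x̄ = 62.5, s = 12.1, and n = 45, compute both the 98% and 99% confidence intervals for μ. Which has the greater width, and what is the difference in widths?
99% CI is wider by 1.00

df = 44
98% CI: t* = 2.414, (58.15, 66.85), width = 2 · t* · s/√n = 8.71
99% CI: t* = 2.692, (57.64, 67.36), width = 2 · t* · s/√n = 9.71

The 99% CI is wider by 9.71 - 8.71 = 1.00.
Higher confidence requires a wider interval.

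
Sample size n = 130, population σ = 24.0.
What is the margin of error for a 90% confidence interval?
Margin of error = 3.46

Margin of error = z* · σ/√n
= 1.645 · 24.0/√130
= 1.645 · 24.0/11.4018
= 3.46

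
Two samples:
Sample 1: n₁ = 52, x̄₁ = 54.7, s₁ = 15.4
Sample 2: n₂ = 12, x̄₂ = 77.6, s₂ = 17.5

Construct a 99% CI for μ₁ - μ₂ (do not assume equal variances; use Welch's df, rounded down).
(-39.06, -6.74)

Difference: x̄₁ - x̄₂ = -22.90
SE = √(s₁²/n₁ + s₂²/n₂) = √(15.4²/52 + 17.5²/12) = 5.4847
df = 15.18 → 15 (Welch–Satterthwaite, rounded down)
t* = 2.947

CI: -22.90 ± 2.947 · 5.4847 = -22.90 ± 16.16 = (-39.06, -6.74)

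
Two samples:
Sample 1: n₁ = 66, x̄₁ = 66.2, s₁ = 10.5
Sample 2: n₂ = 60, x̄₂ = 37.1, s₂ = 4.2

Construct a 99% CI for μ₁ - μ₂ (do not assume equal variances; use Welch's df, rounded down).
(25.41, 32.79)

Difference: x̄₁ - x̄₂ = 29.10
SE = √(s₁²/n₁ + s₂²/n₂) = √(10.5²/66 + 4.2²/60) = 1.4016
df = 86.93 → 86 (Welch–Satterthwaite, rounded down)
t* = 2.634

CI: 29.10 ± 2.634 · 1.4016 = 29.10 ± 3.69 = (25.41, 32.79)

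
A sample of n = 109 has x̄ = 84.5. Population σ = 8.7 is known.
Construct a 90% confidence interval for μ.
(83.13, 85.87)

z-interval (σ known):
z* = 1.645 for 90% confidence

Margin of error = z* · σ/√n = 1.645 · 8.7/√109 = 1.37

CI: (84.5 - 1.37, 84.5 + 1.37) = (83.13, 85.87)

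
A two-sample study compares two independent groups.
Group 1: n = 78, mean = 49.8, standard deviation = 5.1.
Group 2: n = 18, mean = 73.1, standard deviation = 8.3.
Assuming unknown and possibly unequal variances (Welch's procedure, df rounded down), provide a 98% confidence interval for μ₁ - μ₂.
(-28.46, -18.14)

Difference: x̄₁ - x̄₂ = -23.30
SE = √(s₁²/n₁ + s₂²/n₂) = √(5.1²/78 + 8.3²/18) = 2.0398
df = 20.06 → 20 (Welch–Satterthwaite, rounded down)
t* = 2.528

CI: -23.30 ± 2.528 · 2.0398 = -23.30 ± 5.16 = (-28.46, -18.14)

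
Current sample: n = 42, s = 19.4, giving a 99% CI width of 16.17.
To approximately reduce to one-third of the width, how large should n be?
n ≈ 378

CI width ∝ 1/√n
To reduce width by factor 3, need √n to grow by 3 → need 3² = 9 times as many samples.

Current: n = 42, width = 16.17
New: n = 378, width ≈ 5.17

Width reduced by factor of 16.17/5.17 = 3.13.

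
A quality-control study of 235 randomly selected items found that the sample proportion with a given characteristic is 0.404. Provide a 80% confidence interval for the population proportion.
(0.363, 0.445)

Proportion CI:
SE = √(p̂(1-p̂)/n) = √(0.404 · 0.596 / 235) = 0.03201

z* = 1.282
Margin = z* · SE = 1.282 · 0.03201 = 0.0410

CI: 0.404 ± 0.0410 = (0.363, 0.445)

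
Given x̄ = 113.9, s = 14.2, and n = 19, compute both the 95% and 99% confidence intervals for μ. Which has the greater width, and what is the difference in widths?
99% CI is wider by 5.06

df = 18
95% CI: t* = 2.101, (107.06, 120.74), width = 2 · t* · s/√n = 13.69
99% CI: t* = 2.878, (104.52, 123.28), width = 2 · t* · s/√n = 18.75

The 99% CI is wider by 18.75 - 13.69 = 5.06.
Higher confidence requires a wider interval.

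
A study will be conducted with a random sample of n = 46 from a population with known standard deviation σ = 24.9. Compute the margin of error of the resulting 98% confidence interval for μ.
Margin of error = 8.54

Margin of error = z* · σ/√n
= 2.326 · 24.9/√46
= 2.326 · 24.9/6.7823
= 8.54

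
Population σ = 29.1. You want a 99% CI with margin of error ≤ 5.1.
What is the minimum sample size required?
n ≥ 217

For margin E ≤ 5.1:
n ≥ (z* · σ / E)²
n ≥ (2.576 · 29.1 / 5.1)²
n ≥ 216.04

Minimum n = 217 (rounding up)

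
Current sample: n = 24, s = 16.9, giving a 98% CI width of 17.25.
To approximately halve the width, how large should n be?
n ≈ 96

CI width ∝ 1/√n
To reduce width by factor 2, need √n to grow by 2 → need 2² = 4 times as many samples.

Current: n = 24, width = 17.25
New: n = 96, width ≈ 8.16

Width reduced by factor of 17.25/8.16 = 2.11.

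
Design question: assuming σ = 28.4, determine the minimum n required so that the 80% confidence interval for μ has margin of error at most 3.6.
n ≥ 103

For margin E ≤ 3.6:
n ≥ (z* · σ / E)²
n ≥ (1.282 · 28.4 / 3.6)²
n ≥ 102.28

Minimum n = 103 (rounding up)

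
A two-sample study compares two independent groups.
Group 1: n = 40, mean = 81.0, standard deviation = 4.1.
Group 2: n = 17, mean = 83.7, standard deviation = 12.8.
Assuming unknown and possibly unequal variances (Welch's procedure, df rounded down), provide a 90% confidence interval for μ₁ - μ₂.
(-8.22, 2.82)

Difference: x̄₁ - x̄₂ = -2.70
SE = √(s₁²/n₁ + s₂²/n₂) = √(4.1²/40 + 12.8²/17) = 3.1714
df = 17.41 → 17 (Welch–Satterthwaite, rounded down)
t* = 1.740

CI: -2.70 ± 1.740 · 3.1714 = -2.70 ± 5.52 = (-8.22, 2.82)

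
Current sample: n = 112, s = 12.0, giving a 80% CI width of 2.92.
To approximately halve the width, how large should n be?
n ≈ 448

CI width ∝ 1/√n
To reduce width by factor 2, need √n to grow by 2 → need 2² = 4 times as many samples.

Current: n = 112, width = 2.92
New: n = 448, width ≈ 1.45

Width reduced by factor of 2.92/1.45 = 2.01.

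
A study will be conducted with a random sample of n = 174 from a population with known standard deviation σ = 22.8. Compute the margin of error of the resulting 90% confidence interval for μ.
Margin of error = 2.84

Margin of error = z* · σ/√n
= 1.645 · 22.8/√174
= 1.645 · 22.8/13.1909
= 2.84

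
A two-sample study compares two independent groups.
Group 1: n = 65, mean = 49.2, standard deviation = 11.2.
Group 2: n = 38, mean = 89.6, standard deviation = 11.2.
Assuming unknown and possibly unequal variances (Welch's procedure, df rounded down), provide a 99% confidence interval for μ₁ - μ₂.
(-46.44, -34.36)

Difference: x̄₁ - x̄₂ = -40.40
SE = √(s₁²/n₁ + s₂²/n₂) = √(11.2²/65 + 11.2²/38) = 2.2871
df = 77.58 → 77 (Welch–Satterthwaite, rounded down)
t* = 2.641

CI: -40.40 ± 2.641 · 2.2871 = -40.40 ± 6.04 = (-46.44, -34.36)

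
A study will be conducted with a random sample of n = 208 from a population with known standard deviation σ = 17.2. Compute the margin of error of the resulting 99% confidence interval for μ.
Margin of error = 3.07

Margin of error = z* · σ/√n
= 2.576 · 17.2/√208
= 2.576 · 17.2/14.4222
= 3.07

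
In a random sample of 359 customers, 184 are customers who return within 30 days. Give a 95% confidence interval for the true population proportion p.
(0.461, 0.564)

Proportion CI:
p̂ = 184/359 = 0.51253
SE = √(p̂(1-p̂)/n) = √(0.51253 · 0.48747 / 359) = 0.02638

z* = 1.960
Margin = z* · SE = 1.960 · 0.02638 = 0.0517

CI: 0.51253 ± 0.0517 = (0.461, 0.564)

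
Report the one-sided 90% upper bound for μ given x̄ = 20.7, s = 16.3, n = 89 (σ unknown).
μ ≤ 22.93

Upper bound (one-sided):
t* = 1.291 (one-sided for 90%)
Upper bound = x̄ + t* · s/√n = 20.7 + 1.291 · 16.3/√89 = 22.93

We are 90% confident that μ ≤ 22.93.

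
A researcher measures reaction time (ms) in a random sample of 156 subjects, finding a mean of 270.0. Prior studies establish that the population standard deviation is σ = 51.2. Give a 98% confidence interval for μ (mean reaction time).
(260.47, 279.53)

z-interval (σ known):
z* = 2.326 for 98% confidence

Margin of error = z* · σ/√n = 2.326 · 51.2/√156 = 9.53

CI: (270.0 - 9.53, 270.0 + 9.53) = (260.47, 279.53)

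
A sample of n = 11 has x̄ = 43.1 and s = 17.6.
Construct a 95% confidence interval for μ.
(31.28, 54.92)

t-interval (σ unknown):
df = n - 1 = 10
t* = 2.228 for 95% confidence

Margin of error = t* · s/√n = 2.228 · 17.6/√11 = 11.82

CI: (31.28, 54.92)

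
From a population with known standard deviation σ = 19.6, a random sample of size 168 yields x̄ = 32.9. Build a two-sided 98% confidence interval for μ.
(29.38, 36.42)

z-interval (σ known):
z* = 2.326 for 98% confidence

Margin of error = z* · σ/√n = 2.326 · 19.6/√168 = 3.52

CI: (32.9 - 3.52, 32.9 + 3.52) = (29.38, 36.42)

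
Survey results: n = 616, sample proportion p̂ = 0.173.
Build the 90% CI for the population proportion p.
(0.148, 0.198)

Proportion CI:
SE = √(p̂(1-p̂)/n) = √(0.173 · 0.827 / 616) = 0.01524

z* = 1.645
Margin = z* · SE = 1.645 · 0.01524 = 0.0251

CI: 0.173 ± 0.0251 = (0.148, 0.198)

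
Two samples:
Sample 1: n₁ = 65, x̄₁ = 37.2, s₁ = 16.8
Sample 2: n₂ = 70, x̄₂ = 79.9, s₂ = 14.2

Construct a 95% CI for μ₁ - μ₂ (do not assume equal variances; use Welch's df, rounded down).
(-48.02, -37.38)

Difference: x̄₁ - x̄₂ = -42.70
SE = √(s₁²/n₁ + s₂²/n₂) = √(16.8²/65 + 14.2²/70) = 2.6875
df = 125.75 → 125 (Welch–Satterthwaite, rounded down)
t* = 1.979

CI: -42.70 ± 1.979 · 2.6875 = -42.70 ± 5.32 = (-48.02, -37.38)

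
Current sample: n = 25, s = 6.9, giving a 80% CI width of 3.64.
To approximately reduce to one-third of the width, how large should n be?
n ≈ 225

CI width ∝ 1/√n
To reduce width by factor 3, need √n to grow by 3 → need 3² = 9 times as many samples.

Current: n = 25, width = 3.64
New: n = 225, width ≈ 1.18

Width reduced by factor of 3.64/1.18 = 3.08.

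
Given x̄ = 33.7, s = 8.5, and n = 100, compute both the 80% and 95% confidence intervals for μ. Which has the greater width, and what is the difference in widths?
95% CI is wider by 1.18

df = 99
80% CI: t* = 1.290, (32.60, 34.80), width = 2 · t* · s/√n = 2.19
95% CI: t* = 1.984, (32.01, 35.39), width = 2 · t* · s/√n = 3.37

The 95% CI is wider by 3.37 - 2.19 = 1.18.
Higher confidence requires a wider interval.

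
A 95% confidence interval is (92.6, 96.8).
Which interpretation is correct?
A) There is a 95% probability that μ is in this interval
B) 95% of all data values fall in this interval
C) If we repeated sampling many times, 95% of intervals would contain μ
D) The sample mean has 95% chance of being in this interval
C

A) Wrong — μ is fixed; the randomness lives in the interval, not in μ.
B) Wrong — a CI is about the parameter μ, not individual data values.
C) Correct — this is the frequentist long-run coverage interpretation.
D) Wrong — x̄ is observed and sits in the interval by construction.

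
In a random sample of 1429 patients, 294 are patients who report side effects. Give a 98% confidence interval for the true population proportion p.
(0.181, 0.231)

Proportion CI:
p̂ = 294/1429 = 0.20574
SE = √(p̂(1-p̂)/n) = √(0.20574 · 0.79426 / 1429) = 0.01069

z* = 2.326
Margin = z* · SE = 2.326 · 0.01069 = 0.0249

CI: 0.20574 ± 0.0249 = (0.181, 0.231)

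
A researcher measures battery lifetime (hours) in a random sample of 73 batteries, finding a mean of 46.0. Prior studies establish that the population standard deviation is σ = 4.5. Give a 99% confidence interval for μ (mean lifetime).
(44.64, 47.36)

z-interval (σ known):
z* = 2.576 for 99% confidence

Margin of error = z* · σ/√n = 2.576 · 4.5/√73 = 1.36

CI: (46.0 - 1.36, 46.0 + 1.36) = (44.64, 47.36)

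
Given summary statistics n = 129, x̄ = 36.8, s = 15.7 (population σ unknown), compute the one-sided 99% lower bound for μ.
μ ≥ 33.54

Lower bound (one-sided):
t* = 2.356 (one-sided for 99%)
Lower bound = x̄ - t* · s/√n = 36.8 - 2.356 · 15.7/√129 = 33.54

We are 99% confident that μ ≥ 33.54.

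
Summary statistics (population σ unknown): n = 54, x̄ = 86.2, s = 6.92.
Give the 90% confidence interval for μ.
(84.62, 87.78)

t-interval (σ unknown):
df = n - 1 = 53
t* = 1.674 for 90% confidence

Margin of error = t* · s/√n = 1.674 · 6.92/√54 = 1.58

CI: (84.62, 87.78)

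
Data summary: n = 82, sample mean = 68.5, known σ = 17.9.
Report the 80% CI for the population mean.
(65.97, 71.03)

z-interval (σ known):
z* = 1.282 for 80% confidence

Margin of error = z* · σ/√n = 1.282 · 17.9/√82 = 2.53

CI: (68.5 - 2.53, 68.5 + 2.53) = (65.97, 71.03)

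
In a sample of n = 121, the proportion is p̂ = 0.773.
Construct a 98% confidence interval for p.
(0.684, 0.862)

Proportion CI:
SE = √(p̂(1-p̂)/n) = √(0.773 · 0.227 / 121) = 0.03808

z* = 2.326
Margin = z* · SE = 2.326 · 0.03808 = 0.0886

CI: 0.773 ± 0.0886 = (0.684, 0.862)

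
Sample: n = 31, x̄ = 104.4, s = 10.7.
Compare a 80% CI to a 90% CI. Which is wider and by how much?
90% CI is wider by 1.48

df = 30
80% CI: t* = 1.310, (101.88, 106.92), width = 2 · t* · s/√n = 5.04
90% CI: t* = 1.697, (101.14, 107.66), width = 2 · t* · s/√n = 6.52

The 90% CI is wider by 6.52 - 5.04 = 1.48.
Higher confidence requires a wider interval.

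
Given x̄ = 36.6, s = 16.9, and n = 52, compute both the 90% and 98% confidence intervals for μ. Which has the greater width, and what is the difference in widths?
98% CI is wider by 3.41

df = 51
90% CI: t* = 1.675, (32.67, 40.53), width = 2 · t* · s/√n = 7.85
98% CI: t* = 2.402, (30.97, 42.23), width = 2 · t* · s/√n = 11.26

The 98% CI is wider by 11.26 - 7.85 = 3.41.
Higher confidence requires a wider interval.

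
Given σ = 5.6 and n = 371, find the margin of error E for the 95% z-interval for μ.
Margin of error = 0.57

Margin of error = z* · σ/√n
= 1.960 · 5.6/√371
= 1.960 · 5.6/19.2614
= 0.57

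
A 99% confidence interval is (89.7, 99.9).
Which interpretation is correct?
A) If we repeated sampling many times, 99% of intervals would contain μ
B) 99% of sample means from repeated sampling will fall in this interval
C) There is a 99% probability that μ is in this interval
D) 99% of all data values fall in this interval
A

A) Correct — this is the frequentist long-run coverage interpretation.
B) Wrong — coverage applies to intervals containing μ, not to future x̄ values.
C) Wrong — μ is fixed; the randomness lives in the interval, not in μ.
D) Wrong — a CI is about the parameter μ, not individual data values.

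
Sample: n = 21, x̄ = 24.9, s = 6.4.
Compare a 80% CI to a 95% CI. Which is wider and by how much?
95% CI is wider by 2.13

df = 20
80% CI: t* = 1.325, (23.05, 26.75), width = 2 · t* · s/√n = 3.70
95% CI: t* = 2.086, (21.99, 27.81), width = 2 · t* · s/√n = 5.83

The 95% CI is wider by 5.83 - 3.70 = 2.13.
Higher confidence requires a wider interval.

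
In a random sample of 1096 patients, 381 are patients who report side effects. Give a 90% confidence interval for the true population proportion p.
(0.324, 0.371)

Proportion CI:
p̂ = 381/1096 = 0.34763
SE = √(p̂(1-p̂)/n) = √(0.34763 · 0.65237 / 1096) = 0.01438

z* = 1.645
Margin = z* · SE = 1.645 · 0.01438 = 0.0237

CI: 0.34763 ± 0.0237 = (0.324, 0.371)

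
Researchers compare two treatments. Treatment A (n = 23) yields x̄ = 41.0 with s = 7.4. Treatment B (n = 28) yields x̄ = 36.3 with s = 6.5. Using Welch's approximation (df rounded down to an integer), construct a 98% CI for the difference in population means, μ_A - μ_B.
(-0.06, 9.46)

Difference: x̄₁ - x̄₂ = 4.70
SE = √(s₁²/n₁ + s₂²/n₂) = √(7.4²/23 + 6.5²/28) = 1.9723
df = 44.24 → 44 (Welch–Satterthwaite, rounded down)
t* = 2.414

CI: 4.70 ± 2.414 · 1.9723 = 4.70 ± 4.76 = (-0.06, 9.46)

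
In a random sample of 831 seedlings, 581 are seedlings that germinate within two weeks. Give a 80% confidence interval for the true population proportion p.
(0.679, 0.720)

Proportion CI:
p̂ = 581/831 = 0.69916
SE = √(p̂(1-p̂)/n) = √(0.69916 · 0.30084 / 831) = 0.01591

z* = 1.282
Margin = z* · SE = 1.282 · 0.01591 = 0.0204

CI: 0.69916 ± 0.0204 = (0.679, 0.720)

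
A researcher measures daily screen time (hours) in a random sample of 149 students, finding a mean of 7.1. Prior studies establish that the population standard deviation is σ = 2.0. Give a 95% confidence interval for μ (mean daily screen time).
(6.78, 7.42)

z-interval (σ known):
z* = 1.960 for 95% confidence

Margin of error = z* · σ/√n = 1.960 · 2.0/√149 = 0.32

CI: (7.1 - 0.32, 7.1 + 0.32) = (6.78, 7.42)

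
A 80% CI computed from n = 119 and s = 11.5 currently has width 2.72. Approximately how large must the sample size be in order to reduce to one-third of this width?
n ≈ 1071

CI width ∝ 1/√n
To reduce width by factor 3, need √n to grow by 3 → need 3² = 9 times as many samples.

Current: n = 119, width = 2.72
New: n = 1071, width ≈ 0.90

Width reduced by factor of 2.72/0.90 = 3.02.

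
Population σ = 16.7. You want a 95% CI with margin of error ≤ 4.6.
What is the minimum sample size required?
n ≥ 51

For margin E ≤ 4.6:
n ≥ (z* · σ / E)²
n ≥ (1.960 · 16.7 / 4.6)²
n ≥ 50.63

Minimum n = 51 (rounding up)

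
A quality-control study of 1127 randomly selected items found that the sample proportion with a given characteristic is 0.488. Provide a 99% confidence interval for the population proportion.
(0.450, 0.526)

Proportion CI:
SE = √(p̂(1-p̂)/n) = √(0.488 · 0.512 / 1127) = 0.01489

z* = 2.576
Margin = z* · SE = 2.576 · 0.01489 = 0.0384

CI: 0.488 ± 0.0384 = (0.450, 0.526)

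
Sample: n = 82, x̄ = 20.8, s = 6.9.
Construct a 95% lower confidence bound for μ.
μ ≥ 19.53

Lower bound (one-sided):
t* = 1.664 (one-sided for 95%)
Lower bound = x̄ - t* · s/√n = 20.8 - 1.664 · 6.9/√82 = 19.53

We are 95% confident that μ ≥ 19.53.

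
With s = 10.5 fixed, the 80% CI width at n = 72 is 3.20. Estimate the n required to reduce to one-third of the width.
n ≈ 648

CI width ∝ 1/√n
To reduce width by factor 3, need √n to grow by 3 → need 3² = 9 times as many samples.

Current: n = 72, width = 3.20
New: n = 648, width ≈ 1.06

Width reduced by factor of 3.20/1.06 = 3.02.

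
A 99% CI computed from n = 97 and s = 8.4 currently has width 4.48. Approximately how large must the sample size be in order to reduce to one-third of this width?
n ≈ 873

CI width ∝ 1/√n
To reduce width by factor 3, need √n to grow by 3 → need 3² = 9 times as many samples.

Current: n = 97, width = 4.48
New: n = 873, width ≈ 1.47

Width reduced by factor of 4.48/1.47 = 3.05.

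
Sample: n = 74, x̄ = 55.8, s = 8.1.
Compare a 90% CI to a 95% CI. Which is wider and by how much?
95% CI is wider by 0.61

df = 73
90% CI: t* = 1.666, (54.23, 57.37), width = 2 · t* · s/√n = 3.14
95% CI: t* = 1.993, (53.92, 57.68), width = 2 · t* · s/√n = 3.75

The 95% CI is wider by 3.75 - 3.14 = 0.61.
Higher confidence requires a wider interval.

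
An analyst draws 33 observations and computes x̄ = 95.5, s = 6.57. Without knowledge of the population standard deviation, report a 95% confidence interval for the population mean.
(93.17, 97.83)

t-interval (σ unknown):
df = n - 1 = 32
t* = 2.037 for 95% confidence

Margin of error = t* · s/√n = 2.037 · 6.57/√33 = 2.33

CI: (93.17, 97.83)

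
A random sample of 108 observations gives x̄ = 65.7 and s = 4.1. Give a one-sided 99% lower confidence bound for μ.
μ ≥ 64.77

Lower bound (one-sided):
t* = 2.362 (one-sided for 99%)
Lower bound = x̄ - t* · s/√n = 65.7 - 2.362 · 4.1/√108 = 64.77

We are 99% confident that μ ≥ 64.77.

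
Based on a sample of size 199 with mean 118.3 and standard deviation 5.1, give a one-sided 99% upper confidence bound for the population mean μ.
μ ≤ 119.15

Upper bound (one-sided):
t* = 2.345 (one-sided for 99%)
Upper bound = x̄ + t* · s/√n = 118.3 + 2.345 · 5.1/√199 = 119.15

We are 99% confident that μ ≤ 119.15.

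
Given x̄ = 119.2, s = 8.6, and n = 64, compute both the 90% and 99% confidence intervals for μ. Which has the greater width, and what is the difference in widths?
99% CI is wider by 2.12

df = 63
90% CI: t* = 1.669, (117.41, 120.99), width = 2 · t* · s/√n = 3.59
99% CI: t* = 2.656, (116.34, 122.06), width = 2 · t* · s/√n = 5.71

The 99% CI is wider by 5.71 - 3.59 = 2.12.
Higher confidence requires a wider interval.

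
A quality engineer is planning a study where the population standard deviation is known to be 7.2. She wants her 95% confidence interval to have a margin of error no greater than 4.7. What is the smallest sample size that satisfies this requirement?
n ≥ 10

For margin E ≤ 4.7:
n ≥ (z* · σ / E)²
n ≥ (1.960 · 7.2 / 4.7)²
n ≥ 9.02

Minimum n = 10 (rounding up)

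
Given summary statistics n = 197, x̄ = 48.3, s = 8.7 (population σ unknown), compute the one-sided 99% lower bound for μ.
μ ≥ 46.85

Lower bound (one-sided):
t* = 2.346 (one-sided for 99%)
Lower bound = x̄ - t* · s/√n = 48.3 - 2.346 · 8.7/√197 = 46.85

We are 99% confident that μ ≥ 46.85.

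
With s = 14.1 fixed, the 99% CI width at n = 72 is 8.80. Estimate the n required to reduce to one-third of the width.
n ≈ 648

CI width ∝ 1/√n
To reduce width by factor 3, need √n to grow by 3 → need 3² = 9 times as many samples.

Current: n = 72, width = 8.80
New: n = 648, width ≈ 2.86

Width reduced by factor of 8.80/2.86 = 3.08.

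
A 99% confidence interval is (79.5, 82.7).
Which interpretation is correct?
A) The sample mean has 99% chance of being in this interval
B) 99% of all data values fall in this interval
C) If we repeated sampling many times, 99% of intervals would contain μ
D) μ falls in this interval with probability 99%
C

A) Wrong — x̄ is observed and sits in the interval by construction.
B) Wrong — a CI is about the parameter μ, not individual data values.
C) Correct — this is the frequentist long-run coverage interpretation.
D) Wrong — μ is fixed; the randomness lives in the interval, not in μ.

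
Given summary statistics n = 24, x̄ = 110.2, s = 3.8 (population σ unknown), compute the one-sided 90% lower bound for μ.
μ ≥ 109.18

Lower bound (one-sided):
t* = 1.319 (one-sided for 90%)
Lower bound = x̄ - t* · s/√n = 110.2 - 1.319 · 3.8/√24 = 109.18

We are 90% confident that μ ≥ 109.18.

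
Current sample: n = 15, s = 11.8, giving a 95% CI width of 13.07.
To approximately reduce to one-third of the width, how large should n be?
n ≈ 135

CI width ∝ 1/√n
To reduce width by factor 3, need √n to grow by 3 → need 3² = 9 times as many samples.

Current: n = 15, width = 13.07
New: n = 135, width ≈ 4.02

Width reduced by factor of 13.07/4.02 = 3.25.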